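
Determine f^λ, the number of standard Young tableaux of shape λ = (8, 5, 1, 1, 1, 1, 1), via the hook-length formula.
# SYT of shape (8, 5, 1, 1, 1, 1, 1) = 1575288

Hook-length formula: f^λ = n! / Π hook(c), product over all cells c of the Young diagram. For λ = (8, 5, 1, 1, 1, 1, 1), n = 18 boxes. Hook lengths by row (left-to-right, top-to-bottom): [14, 8, 7, 6, 5, 3, 2, 1]; [10, 4, 3, 2, 1]; [5]; [4]; [3]; [2]; [1]. Product of hooks = 4064256000. So f^λ = 18! / 4064256000 = 6402373705728000 / 4064256000 = 1575288.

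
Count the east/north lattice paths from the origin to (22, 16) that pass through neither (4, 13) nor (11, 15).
Number of paths = 22145123270

Inclusion–exclusion. Total paths: C(38, 22) = 22239974430. Through P₁: C(17, 4)·C(21, 18) = 3165400. Through P₂: C(26, 11)·C(12, 11) = 92713920. Since P₁ is strictly southwest of P₂, a monotone path through both must visit P₁ then P₂; paths through both = C(17, 4)·C(9, 7)·C(12, 11) = 1028160. Avoid both = 22239974430 − 3165400 − 92713920 + 1028160 = 22145123270.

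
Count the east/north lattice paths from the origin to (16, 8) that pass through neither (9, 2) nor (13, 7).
Number of paths = 358731

Inclusion–exclusion. Total paths: C(24, 16) = 735471. Through P₁: C(11, 9)·C(13, 7) = 94380. Through P₂: C(20, 13)·C(4, 3) = 310080. Since P₁ is strictly southwest of P₂, a monotone path through both must visit P₁ then P₂; paths through both = C(11, 9)·C(9, 4)·C(4, 3) = 27720. Avoid both = 735471 − 94380 − 310080 + 27720 = 358731.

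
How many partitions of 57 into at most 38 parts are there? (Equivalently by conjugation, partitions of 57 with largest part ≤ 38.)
p(57, parts ≤ 38) = 612557

Use the recurrence p(n, m) = p(n, m−1) + p(n−m, m): either the largest part is < m (count p(n, m−1)) or the largest part is exactly m (remove one copy of m, count p(n−m, m)). With p(0, ·) = 1 this gives p(57, parts ≤ 38) = 612557. (By conjugating Young diagrams, this also counts partitions of 57 into at most 38 parts.)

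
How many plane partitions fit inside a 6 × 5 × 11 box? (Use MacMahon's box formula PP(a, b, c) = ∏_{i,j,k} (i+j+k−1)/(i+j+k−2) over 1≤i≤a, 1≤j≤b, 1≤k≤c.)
PP(6, 5, 11) = 3792054662892288

Evaluate the triple product over i = 1..6, j = 1..5, k = 1..11. The factors are (2/1) · (3/2) · (4/3) · (5/4) · (6/5) · (7/6) · (8/7) · (9/8) · … (330 factors total). The numerators and denominators telescope so the product is an integer; carrying out the multiplication exactly gives PP(6, 5, 11) = 3792054662892288.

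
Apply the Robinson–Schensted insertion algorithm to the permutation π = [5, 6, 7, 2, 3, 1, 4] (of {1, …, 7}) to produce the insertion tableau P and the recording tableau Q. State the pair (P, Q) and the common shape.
P = [1, 3, 4] / [2, 6, 7] / [5];  Q = [1, 2, 3] / [4, 5, 7] / [6];  common shape = (3, 3, 1)

Row-insert the values π_1, π_2, … into P one at a time, bumping the leftmost entry strictly greater than the inserted value down to the next row. The recording tableau Q records, in position (i, j), the step at which that cell was added to P.
  Insert 5 (step 1): P = [5];  Q = [1]
  Insert 6 (step 2): P = [5, 6];  Q = [1, 2]
  Insert 7 (step 3): P = [5, 6, 7];  Q = [1, 2, 3]
  Insert 2 (step 4): P = [2, 6, 7] / [5];  Q = [1, 2, 3] / [4]
  Insert 3 (step 5): P = [2, 3, 7] / [5, 6];  Q = [1, 2, 3] / [4, 5]
  Insert 1 (step 6): P = [1, 3, 7] / [2, 6] / [5];  Q = [1, 2, 3] / [4, 5] / [6]
  Insert 4 (step 7): P = [1, 3, 4] / [2, 6, 7] / [5];  Q = [1, 2, 3] / [4, 5, 7] / [6]
Final shape: (3, 3, 1).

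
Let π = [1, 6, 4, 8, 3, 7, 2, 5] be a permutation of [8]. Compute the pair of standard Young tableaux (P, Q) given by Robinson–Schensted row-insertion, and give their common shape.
P = [1, 2, 5] / [3, 7] / [4, 8] / [6];  Q = [1, 2, 4] / [3, 6] / [5, 8] / [7];  common shape = (3, 2, 2, 1)

Row-insert the values π_1, π_2, … into P one at a time, bumping the leftmost entry strictly greater than the inserted value down to the next row. The recording tableau Q records, in position (i, j), the step at which that cell was added to P.
  Insert 1 (step 1): P = [1];  Q = [1]
  Insert 6 (step 2): P = [1, 6];  Q = [1, 2]
  Insert 4 (step 3): P = [1, 4] / [6];  Q = [1, 2] / [3]
  Insert 8 (step 4): P = [1, 4, 8] / [6];  Q = [1, 2, 4] / [3]
  Insert 3 (step 5): P = [1, 3, 8] / [4] / [6];  Q = [1, 2, 4] / [3] / [5]
  Insert 7 (step 6): P = [1, 3, 7] / [4, 8] / [6];  Q = [1, 2, 4] / [3, 6] / [5]
  Insert 2 (step 7): P = [1, 2, 7] / [3, 8] / [4] / [6];  Q = [1, 2, 4] / [3, 6] / [5] / [7]
  Insert 5 (step 8): P = [1, 2, 5] / [3, 7] / [4, 8] / [6];  Q = [1, 2, 4] / [3, 6] / [5, 8] / [7]
Final shape: (3, 2, 2, 1).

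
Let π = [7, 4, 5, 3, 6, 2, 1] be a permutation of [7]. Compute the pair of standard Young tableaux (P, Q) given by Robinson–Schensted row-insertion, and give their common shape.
P = [1, 5, 6] / [2] / [3] / [4] / [7];  Q = [1, 3, 5] / [2] / [4] / [6] / [7];  common shape = (3, 1, 1, 1, 1)

Row-insert the values π_1, π_2, … into P one at a time, bumping the leftmost entry strictly greater than the inserted value down to the next row. The recording tableau Q records, in position (i, j), the step at which that cell was added to P.
  Insert 7 (step 1): P = [7];  Q = [1]
  Insert 4 (step 2): P = [4] / [7];  Q = [1] / [2]
  Insert 5 (step 3): P = [4, 5] / [7];  Q = [1, 3] / [2]
  Insert 3 (step 4): P = [3, 5] / [4] / [7];  Q = [1, 3] / [2] / [4]
  Insert 6 (step 5): P = [3, 5, 6] / [4] / [7];  Q = [1, 3, 5] / [2] / [4]
  Insert 2 (step 6): P = [2, 5, 6] / [3] / [4] / [7];  Q = [1, 3, 5] / [2] / [4] / [6]
  Insert 1 (step 7): P = [1, 5, 6] / [2] / [3] / [4] / [7];  Q = [1, 3, 5] / [2] / [4] / [6] / [7]
Final shape: (3, 1, 1, 1, 1).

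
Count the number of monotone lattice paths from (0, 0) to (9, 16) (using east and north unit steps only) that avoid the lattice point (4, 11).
Number of paths = 1698995

Total paths from (0, 0) to (9, 16): C(25, 9) = 2042975. Paths through (4, 11): (paths (0, 0) → (4, 11)) × (paths (4, 11) → (9, 16)) = C(15, 4) · C(10, 5) = 1365 · 252 = 343980. Avoidance count = 2042975 − 343980 = 1698995.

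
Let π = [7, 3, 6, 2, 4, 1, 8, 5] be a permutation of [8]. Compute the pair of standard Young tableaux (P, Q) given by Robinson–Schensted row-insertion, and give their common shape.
P = [1, 4, 5] / [2, 6, 8] / [3] / [7];  Q = [1, 3, 7] / [2, 5, 8] / [4] / [6];  common shape = (3, 3, 1, 1)

Row-insert the values π_1, π_2, … into P one at a time, bumping the leftmost entry strictly greater than the inserted value down to the next row. The recording tableau Q records, in position (i, j), the step at which that cell was added to P.
  Insert 7 (step 1): P = [7];  Q = [1]
  Insert 3 (step 2): P = [3] / [7];  Q = [1] / [2]
  Insert 6 (step 3): P = [3, 6] / [7];  Q = [1, 3] / [2]
  Insert 2 (step 4): P = [2, 6] / [3] / [7];  Q = [1, 3] / [2] / [4]
  Insert 4 (step 5): P = [2, 4] / [3, 6] / [7];  Q = [1, 3] / [2, 5] / [4]
  Insert 1 (step 6): P = [1, 4] / [2, 6] / [3] / [7];  Q = [1, 3] / [2, 5] / [4] / [6]
  Insert 8 (step 7): P = [1, 4, 8] / [2, 6] / [3] / [7];  Q = [1, 3, 7] / [2, 5] / [4] / [6]
  Insert 5 (step 8): P = [1, 4, 5] / [2, 6, 8] / [3] / [7];  Q = [1, 3, 7] / [2, 5, 8] / [4] / [6]
Final shape: (3, 3, 1, 1).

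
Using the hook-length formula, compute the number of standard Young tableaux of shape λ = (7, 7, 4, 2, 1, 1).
# SYT of shape (7, 7, 4, 2, 1, 1) = 1454953500

Hook-length formula: f^λ = n! / Π hook(c), product over all cells c of the Young diagram. For λ = (7, 7, 4, 2, 1, 1), n = 22 boxes. Hook lengths by row (left-to-right, top-to-bottom): [12, 9, 7, 6, 4, 3, 2]; [11, 8, 6, 5, 3, 2, 1]; [7, 4, 2, 1]; [4, 1]; [2]; [1]. Product of hooks = 772533780480. So f^λ = 22! / 772533780480 = 1124000727777607680000 / 772533780480 = 1454953500.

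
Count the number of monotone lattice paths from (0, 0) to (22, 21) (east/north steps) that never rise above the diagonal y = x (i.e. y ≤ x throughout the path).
Number of paths = 91482563640

By the reflection principle (André's argument), the number of monotone paths to (22, 21) with n ≤ m that never go above y = x is C(43, 22) − C(43, 23) = 1052049481860 − 960566918220 = 91482563640.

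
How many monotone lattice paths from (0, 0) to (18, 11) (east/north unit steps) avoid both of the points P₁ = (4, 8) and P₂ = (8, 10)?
Number of paths = 33861027

Inclusion–exclusion. Total paths: C(29, 18) = 34597290. Through P₁: C(12, 4)·C(17, 14) = 336600. Through P₂: C(18, 8)·C(11, 10) = 481338. Since P₁ is strictly southwest of P₂, a monotone path through both must visit P₁ then P₂; paths through both = C(12, 4)·C(6, 4)·C(11, 10) = 81675. Avoid both = 34597290 − 336600 − 481338 + 81675 = 33861027.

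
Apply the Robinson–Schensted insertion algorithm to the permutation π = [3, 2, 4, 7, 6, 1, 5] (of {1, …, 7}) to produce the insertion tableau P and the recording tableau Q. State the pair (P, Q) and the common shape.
P = [1, 4, 5] / [2, 6] / [3, 7];  Q = [1, 3, 4] / [2, 5] / [6, 7];  common shape = (3, 2, 2)

Row-insert the values π_1, π_2, … into P one at a time, bumping the leftmost entry strictly greater than the inserted value down to the next row. The recording tableau Q records, in position (i, j), the step at which that cell was added to P.
  Insert 3 (step 1): P = [3];  Q = [1]
  Insert 2 (step 2): P = [2] / [3];  Q = [1] / [2]
  Insert 4 (step 3): P = [2, 4] / [3];  Q = [1, 3] / [2]
  Insert 7 (step 4): P = [2, 4, 7] / [3];  Q = [1, 3, 4] / [2]
  Insert 6 (step 5): P = [2, 4, 6] / [3, 7];  Q = [1, 3, 4] / [2, 5]
  Insert 1 (step 6): P = [1, 4, 6] / [2, 7] / [3];  Q = [1, 3, 4] / [2, 5] / [6]
  Insert 5 (step 7): P = [1, 4, 5] / [2, 6] / [3, 7];  Q = [1, 3, 4] / [2, 5] / [6, 7]
Final shape: (3, 2, 2).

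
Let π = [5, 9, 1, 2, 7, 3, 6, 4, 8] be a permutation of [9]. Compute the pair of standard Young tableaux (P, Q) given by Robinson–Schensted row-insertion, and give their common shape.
P = [1, 2, 3, 4, 8] / [5, 6] / [7] / [9];  Q = [1, 2, 5, 7, 9] / [3, 4] / [6] / [8];  common shape = (5, 2, 1, 1)

Row-insert the values π_1, π_2, … into P one at a time, bumping the leftmost entry strictly greater than the inserted value down to the next row. The recording tableau Q records, in position (i, j), the step at which that cell was added to P.
  Insert 5 (step 1): P = [5];  Q = [1]
  Insert 9 (step 2): P = [5, 9];  Q = [1, 2]
  Insert 1 (step 3): P = [1, 9] / [5];  Q = [1, 2] / [3]
  Insert 2 (step 4): P = [1, 2] / [5, 9];  Q = [1, 2] / [3, 4]
  Insert 7 (step 5): P = [1, 2, 7] / [5, 9];  Q = [1, 2, 5] / [3, 4]
  Insert 3 (step 6): P = [1, 2, 3] / [5, 7] / [9];  Q = [1, 2, 5] / [3, 4] / [6]
  Insert 6 (step 7): P = [1, 2, 3, 6] / [5, 7] / [9];  Q = [1, 2, 5, 7] / [3, 4] / [6]
  Insert 4 (step 8): P = [1, 2, 3, 4] / [5, 6] / [7] / [9];  Q = [1, 2, 5, 7] / [3, 4] / [6] / [8]
  Insert 8 (step 9): P = [1, 2, 3, 4, 8] / [5, 6] / [7] / [9];  Q = [1, 2, 5, 7, 9] / [3, 4] / [6] / [8]
Final shape: (5, 2, 1, 1).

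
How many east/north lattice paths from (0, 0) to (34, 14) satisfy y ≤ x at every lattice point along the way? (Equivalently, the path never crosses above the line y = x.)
Number of paths = 289392373944

By the reflection principle (André's argument), the number of monotone paths to (34, 14) with n ≤ m that never go above y = x is C(48, 34) − C(48, 35) = 482320623240 − 192928249296 = 289392373944.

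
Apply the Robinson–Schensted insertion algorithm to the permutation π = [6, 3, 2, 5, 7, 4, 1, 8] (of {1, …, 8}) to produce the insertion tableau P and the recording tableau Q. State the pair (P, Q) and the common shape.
P = [1, 4, 7, 8] / [2, 5] / [3] / [6];  Q = [1, 4, 5, 8] / [2, 6] / [3] / [7];  common shape = (4, 2, 1, 1)

Row-insert the values π_1, π_2, … into P one at a time, bumping the leftmost entry strictly greater than the inserted value down to the next row. The recording tableau Q records, in position (i, j), the step at which that cell was added to P.
  Insert 6 (step 1): P = [6];  Q = [1]
  Insert 3 (step 2): P = [3] / [6];  Q = [1] / [2]
  Insert 2 (step 3): P = [2] / [3] / [6];  Q = [1] / [2] / [3]
  Insert 5 (step 4): P = [2, 5] / [3] / [6];  Q = [1, 4] / [2] / [3]
  Insert 7 (step 5): P = [2, 5, 7] / [3] / [6];  Q = [1, 4, 5] / [2] / [3]
  Insert 4 (step 6): P = [2, 4, 7] / [3, 5] / [6];  Q = [1, 4, 5] / [2, 6] / [3]
  Insert 1 (step 7): P = [1, 4, 7] / [2, 5] / [3] / [6];  Q = [1, 4, 5] / [2, 6] / [3] / [7]
  Insert 8 (step 8): P = [1, 4, 7, 8] / [2, 5] / [3] / [6];  Q = [1, 4, 5, 8] / [2, 6] / [3] / [7]
Final shape: (4, 2, 1, 1).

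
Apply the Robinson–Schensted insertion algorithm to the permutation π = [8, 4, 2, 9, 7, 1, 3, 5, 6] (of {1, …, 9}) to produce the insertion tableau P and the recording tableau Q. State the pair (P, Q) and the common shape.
P = [1, 3, 5, 6] / [2, 7] / [4, 9] / [8];  Q = [1, 4, 8, 9] / [2, 5] / [3, 7] / [6];  common shape = (4, 2, 2, 1)

Row-insert the values π_1, π_2, … into P one at a time, bumping the leftmost entry strictly greater than the inserted value down to the next row. The recording tableau Q records, in position (i, j), the step at which that cell was added to P.
  Insert 8 (step 1): P = [8];  Q = [1]
  Insert 4 (step 2): P = [4] / [8];  Q = [1] / [2]
  Insert 2 (step 3): P = [2] / [4] / [8];  Q = [1] / [2] / [3]
  Insert 9 (step 4): P = [2, 9] / [4] / [8];  Q = [1, 4] / [2] / [3]
  Insert 7 (step 5): P = [2, 7] / [4, 9] / [8];  Q = [1, 4] / [2, 5] / [3]
  Insert 1 (step 6): P = [1, 7] / [2, 9] / [4] / [8];  Q = [1, 4] / [2, 5] / [3] / [6]
  Insert 3 (step 7): P = [1, 3] / [2, 7] / [4, 9] / [8];  Q = [1, 4] / [2, 5] / [3, 7] / [6]
  Insert 5 (step 8): P = [1, 3, 5] / [2, 7] / [4, 9] / [8];  Q = [1, 4, 8] / [2, 5] / [3, 7] / [6]
  Insert 6 (step 9): P = [1, 3, 5, 6] / [2, 7] / [4, 9] / [8];  Q = [1, 4, 8, 9] / [2, 5] / [3, 7] / [6]
Final shape: (4, 2, 2, 1).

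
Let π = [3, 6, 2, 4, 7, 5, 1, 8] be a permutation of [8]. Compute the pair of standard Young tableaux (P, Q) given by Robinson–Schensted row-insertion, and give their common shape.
P = [1, 4, 5, 8] / [2, 6, 7] / [3];  Q = [1, 2, 5, 8] / [3, 4, 6] / [7];  common shape = (4, 3, 1)

Row-insert the values π_1, π_2, … into P one at a time, bumping the leftmost entry strictly greater than the inserted value down to the next row. The recording tableau Q records, in position (i, j), the step at which that cell was added to P.
  Insert 3 (step 1): P = [3];  Q = [1]
  Insert 6 (step 2): P = [3, 6];  Q = [1, 2]
  Insert 2 (step 3): P = [2, 6] / [3];  Q = [1, 2] / [3]
  Insert 4 (step 4): P = [2, 4] / [3, 6];  Q = [1, 2] / [3, 4]
  Insert 7 (step 5): P = [2, 4, 7] / [3, 6];  Q = [1, 2, 5] / [3, 4]
  Insert 5 (step 6): P = [2, 4, 5] / [3, 6, 7];  Q = [1, 2, 5] / [3, 4, 6]
  Insert 1 (step 7): P = [1, 4, 5] / [2, 6, 7] / [3];  Q = [1, 2, 5] / [3, 4, 6] / [7]
  Insert 8 (step 8): P = [1, 4, 5, 8] / [2, 6, 7] / [3];  Q = [1, 2, 5, 8] / [3, 4, 6] / [7]
Final shape: (4, 3, 1).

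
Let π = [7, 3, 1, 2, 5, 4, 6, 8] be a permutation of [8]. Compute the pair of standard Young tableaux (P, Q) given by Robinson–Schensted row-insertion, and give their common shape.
P = [1, 2, 4, 6, 8] / [3, 5] / [7];  Q = [1, 4, 5, 7, 8] / [2, 6] / [3];  common shape = (5, 2, 1)

Row-insert the values π_1, π_2, … into P one at a time, bumping the leftmost entry strictly greater than the inserted value down to the next row. The recording tableau Q records, in position (i, j), the step at which that cell was added to P.
  Insert 7 (step 1): P = [7];  Q = [1]
  Insert 3 (step 2): P = [3] / [7];  Q = [1] / [2]
  Insert 1 (step 3): P = [1] / [3] / [7];  Q = [1] / [2] / [3]
  Insert 2 (step 4): P = [1, 2] / [3] / [7];  Q = [1, 4] / [2] / [3]
  Insert 5 (step 5): P = [1, 2, 5] / [3] / [7];  Q = [1, 4, 5] / [2] / [3]
  Insert 4 (step 6): P = [1, 2, 4] / [3, 5] / [7];  Q = [1, 4, 5] / [2, 6] / [3]
  Insert 6 (step 7): P = [1, 2, 4, 6] / [3, 5] / [7];  Q = [1, 4, 5, 7] / [2, 6] / [3]
  Insert 8 (step 8): P = [1, 2, 4, 6, 8] / [3, 5] / [7];  Q = [1, 4, 5, 7, 8] / [2, 6] / [3]
Final shape: (5, 2, 1).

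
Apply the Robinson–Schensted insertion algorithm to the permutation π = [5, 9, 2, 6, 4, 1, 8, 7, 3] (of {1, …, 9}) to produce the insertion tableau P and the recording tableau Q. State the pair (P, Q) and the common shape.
P = [1, 3, 7] / [2, 4, 8] / [5, 6] / [9];  Q = [1, 2, 7] / [3, 4, 8] / [5, 9] / [6];  common shape = (3, 3, 2, 1)

Row-insert the values π_1, π_2, … into P one at a time, bumping the leftmost entry strictly greater than the inserted value down to the next row. The recording tableau Q records, in position (i, j), the step at which that cell was added to P.
  Insert 5 (step 1): P = [5];  Q = [1]
  Insert 9 (step 2): P = [5, 9];  Q = [1, 2]
  Insert 2 (step 3): P = [2, 9] / [5];  Q = [1, 2] / [3]
  Insert 6 (step 4): P = [2, 6] / [5, 9];  Q = [1, 2] / [3, 4]
  Insert 4 (step 5): P = [2, 4] / [5, 6] / [9];  Q = [1, 2] / [3, 4] / [5]
  Insert 1 (step 6): P = [1, 4] / [2, 6] / [5] / [9];  Q = [1, 2] / [3, 4] / [5] / [6]
  Insert 8 (step 7): P = [1, 4, 8] / [2, 6] / [5] / [9];  Q = [1, 2, 7] / [3, 4] / [5] / [6]
  Insert 7 (step 8): P = [1, 4, 7] / [2, 6, 8] / [5] / [9];  Q = [1, 2, 7] / [3, 4, 8] / [5] / [6]
  Insert 3 (step 9): P = [1, 3, 7] / [2, 4, 8] / [5, 6] / [9];  Q = [1, 2, 7] / [3, 4, 8] / [5, 9] / [6]
Final shape: (3, 3, 2, 1).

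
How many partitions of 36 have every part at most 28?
p(36, parts ≤ 28) = 17932

Use the recurrence p(n, m) = p(n, m−1) + p(n−m, m): either the largest part is < m (count p(n, m−1)) or the largest part is exactly m (remove one copy of m, count p(n−m, m)). With p(0, ·) = 1 this gives p(36, parts ≤ 28) = 17932. (By conjugating Young diagrams, this also counts partitions of 36 into at most 28 parts.)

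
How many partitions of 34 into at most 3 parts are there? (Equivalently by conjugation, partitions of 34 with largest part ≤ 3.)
p(34, parts ≤ 3) = 114

Use the recurrence p(n, m) = p(n, m−1) + p(n−m, m): either the largest part is < m (count p(n, m−1)) or the largest part is exactly m (remove one copy of m, count p(n−m, m)). With p(0, ·) = 1 this gives p(34, parts ≤ 3) = 114. (By conjugating Young diagrams, this also counts partitions of 34 into at most 3 parts.)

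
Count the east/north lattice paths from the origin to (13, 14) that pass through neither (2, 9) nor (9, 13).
Number of paths = 17421710

Inclusion–exclusion. Total paths: C(27, 13) = 20058300. Through P₁: C(11, 2)·C(16, 11) = 240240. Through P₂: C(22, 9)·C(5, 4) = 2487100. Since P₁ is strictly southwest of P₂, a monotone path through both must visit P₁ then P₂; paths through both = C(11, 2)·C(11, 7)·C(5, 4) = 90750. Avoid both = 20058300 − 240240 − 2487100 + 90750 = 17421710.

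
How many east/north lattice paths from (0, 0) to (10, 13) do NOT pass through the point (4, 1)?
Number of paths = 1051246

Total paths from (0, 0) to (10, 13): C(23, 10) = 1144066. Paths through (4, 1): (paths (0, 0) → (4, 1)) × (paths (4, 1) → (10, 13)) = C(5, 4) · C(18, 6) = 5 · 18564 = 92820. Avoidance count = 1144066 − 92820 = 1051246.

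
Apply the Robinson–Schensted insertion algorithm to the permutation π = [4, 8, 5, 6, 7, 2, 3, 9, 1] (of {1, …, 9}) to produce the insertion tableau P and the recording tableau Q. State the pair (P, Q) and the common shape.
P = [1, 3, 6, 7, 9] / [2, 5] / [4] / [8];  Q = [1, 2, 4, 5, 8] / [3, 7] / [6] / [9];  common shape = (5, 2, 1, 1)

Row-insert the values π_1, π_2, … into P one at a time, bumping the leftmost entry strictly greater than the inserted value down to the next row. The recording tableau Q records, in position (i, j), the step at which that cell was added to P.
  Insert 4 (step 1): P = [4];  Q = [1]
  Insert 8 (step 2): P = [4, 8];  Q = [1, 2]
  Insert 5 (step 3): P = [4, 5] / [8];  Q = [1, 2] / [3]
  Insert 6 (step 4): P = [4, 5, 6] / [8];  Q = [1, 2, 4] / [3]
  Insert 7 (step 5): P = [4, 5, 6, 7] / [8];  Q = [1, 2, 4, 5] / [3]
  Insert 2 (step 6): P = [2, 5, 6, 7] / [4] / [8];  Q = [1, 2, 4, 5] / [3] / [6]
  Insert 3 (step 7): P = [2, 3, 6, 7] / [4, 5] / [8];  Q = [1, 2, 4, 5] / [3, 7] / [6]
  Insert 9 (step 8): P = [2, 3, 6, 7, 9] / [4, 5] / [8];  Q = [1, 2, 4, 5, 8] / [3, 7] / [6]
  Insert 1 (step 9): P = [1, 3, 6, 7, 9] / [2, 5] / [4] / [8];  Q = [1, 2, 4, 5, 8] / [3, 7] / [6] / [9]
Final shape: (5, 2, 1, 1).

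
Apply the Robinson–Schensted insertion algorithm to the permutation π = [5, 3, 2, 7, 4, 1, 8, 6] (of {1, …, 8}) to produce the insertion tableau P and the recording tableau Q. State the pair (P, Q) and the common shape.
P = [1, 4, 6] / [2, 7, 8] / [3] / [5];  Q = [1, 4, 7] / [2, 5, 8] / [3] / [6];  common shape = (3, 3, 1, 1)

Row-insert the values π_1, π_2, … into P one at a time, bumping the leftmost entry strictly greater than the inserted value down to the next row. The recording tableau Q records, in position (i, j), the step at which that cell was added to P.
  Insert 5 (step 1): P = [5];  Q = [1]
  Insert 3 (step 2): P = [3] / [5];  Q = [1] / [2]
  Insert 2 (step 3): P = [2] / [3] / [5];  Q = [1] / [2] / [3]
  Insert 7 (step 4): P = [2, 7] / [3] / [5];  Q = [1, 4] / [2] / [3]
  Insert 4 (step 5): P = [2, 4] / [3, 7] / [5];  Q = [1, 4] / [2, 5] / [3]
  Insert 1 (step 6): P = [1, 4] / [2, 7] / [3] / [5];  Q = [1, 4] / [2, 5] / [3] / [6]
  Insert 8 (step 7): P = [1, 4, 8] / [2, 7] / [3] / [5];  Q = [1, 4, 7] / [2, 5] / [3] / [6]
  Insert 6 (step 8): P = [1, 4, 6] / [2, 7, 8] / [3] / [5];  Q = [1, 4, 7] / [2, 5, 8] / [3] / [6]
Final shape: (3, 3, 1, 1).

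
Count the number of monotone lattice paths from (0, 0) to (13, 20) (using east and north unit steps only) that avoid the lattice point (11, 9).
Number of paths = 560065560

Total paths from (0, 0) to (13, 20): C(33, 13) = 573166440. Paths through (11, 9): (paths (0, 0) → (11, 9)) × (paths (11, 9) → (13, 20)) = C(20, 11) · C(13, 2) = 167960 · 78 = 13100880. Avoidance count = 573166440 − 13100880 = 560065560.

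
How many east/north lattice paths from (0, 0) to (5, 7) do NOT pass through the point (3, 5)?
Number of paths = 456

Total paths from (0, 0) to (5, 7): C(12, 5) = 792. Paths through (3, 5): (paths (0, 0) → (3, 5)) × (paths (3, 5) → (5, 7)) = C(8, 3) · C(4, 2) = 56 · 6 = 336. Avoidance count = 792 − 336 = 456.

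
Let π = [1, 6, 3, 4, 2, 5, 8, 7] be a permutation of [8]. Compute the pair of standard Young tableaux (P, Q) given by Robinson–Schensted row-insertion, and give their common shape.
P = [1, 2, 4, 5, 7] / [3, 8] / [6];  Q = [1, 2, 4, 6, 7] / [3, 8] / [5];  common shape = (5, 2, 1)

Row-insert the values π_1, π_2, … into P one at a time, bumping the leftmost entry strictly greater than the inserted value down to the next row. The recording tableau Q records, in position (i, j), the step at which that cell was added to P.
  Insert 1 (step 1): P = [1];  Q = [1]
  Insert 6 (step 2): P = [1, 6];  Q = [1, 2]
  Insert 3 (step 3): P = [1, 3] / [6];  Q = [1, 2] / [3]
  Insert 4 (step 4): P = [1, 3, 4] / [6];  Q = [1, 2, 4] / [3]
  Insert 2 (step 5): P = [1, 2, 4] / [3] / [6];  Q = [1, 2, 4] / [3] / [5]
  Insert 5 (step 6): P = [1, 2, 4, 5] / [3] / [6];  Q = [1, 2, 4, 6] / [3] / [5]
  Insert 8 (step 7): P = [1, 2, 4, 5, 8] / [3] / [6];  Q = [1, 2, 4, 6, 7] / [3] / [5]
  Insert 7 (step 8): P = [1, 2, 4, 5, 7] / [3, 8] / [6];  Q = [1, 2, 4, 6, 7] / [3, 8] / [5]
Final shape: (5, 2, 1).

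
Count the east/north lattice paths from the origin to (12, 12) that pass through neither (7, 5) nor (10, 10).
Number of paths = 1234468

Inclusion–exclusion. Total paths: C(24, 12) = 2704156. Through P₁: C(12, 7)·C(12, 5) = 627264. Through P₂: C(20, 10)·C(4, 2) = 1108536. Since P₁ is strictly southwest of P₂, a monotone path through both must visit P₁ then P₂; paths through both = C(12, 7)·C(8, 3)·C(4, 2) = 266112. Avoid both = 2704156 − 627264 − 1108536 + 266112 = 1234468.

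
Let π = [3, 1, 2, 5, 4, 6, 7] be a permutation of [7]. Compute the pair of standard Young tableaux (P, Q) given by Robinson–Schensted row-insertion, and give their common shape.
P = [1, 2, 4, 6, 7] / [3, 5];  Q = [1, 3, 4, 6, 7] / [2, 5];  common shape = (5, 2)

Row-insert the values π_1, π_2, … into P one at a time, bumping the leftmost entry strictly greater than the inserted value down to the next row. The recording tableau Q records, in position (i, j), the step at which that cell was added to P.
  Insert 3 (step 1): P = [3];  Q = [1]
  Insert 1 (step 2): P = [1] / [3];  Q = [1] / [2]
  Insert 2 (step 3): P = [1, 2] / [3];  Q = [1, 3] / [2]
  Insert 5 (step 4): P = [1, 2, 5] / [3];  Q = [1, 3, 4] / [2]
  Insert 4 (step 5): P = [1, 2, 4] / [3, 5];  Q = [1, 3, 4] / [2, 5]
  Insert 6 (step 6): P = [1, 2, 4, 6] / [3, 5];  Q = [1, 3, 4, 6] / [2, 5]
  Insert 7 (step 7): P = [1, 2, 4, 6, 7] / [3, 5];  Q = [1, 3, 4, 6, 7] / [2, 5]
Final shape: (5, 2).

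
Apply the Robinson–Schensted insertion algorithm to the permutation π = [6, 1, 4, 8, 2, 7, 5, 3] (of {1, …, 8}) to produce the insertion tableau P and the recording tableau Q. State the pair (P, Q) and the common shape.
P = [1, 2, 3] / [4, 5] / [6, 7] / [8];  Q = [1, 3, 4] / [2, 6] / [5, 7] / [8];  common shape = (3, 2, 2, 1)

Row-insert the values π_1, π_2, … into P one at a time, bumping the leftmost entry strictly greater than the inserted value down to the next row. The recording tableau Q records, in position (i, j), the step at which that cell was added to P.
  Insert 6 (step 1): P = [6];  Q = [1]
  Insert 1 (step 2): P = [1] / [6];  Q = [1] / [2]
  Insert 4 (step 3): P = [1, 4] / [6];  Q = [1, 3] / [2]
  Insert 8 (step 4): P = [1, 4, 8] / [6];  Q = [1, 3, 4] / [2]
  Insert 2 (step 5): P = [1, 2, 8] / [4] / [6];  Q = [1, 3, 4] / [2] / [5]
  Insert 7 (step 6): P = [1, 2, 7] / [4, 8] / [6];  Q = [1, 3, 4] / [2, 6] / [5]
  Insert 5 (step 7): P = [1, 2, 5] / [4, 7] / [6, 8];  Q = [1, 3, 4] / [2, 6] / [5, 7]
  Insert 3 (step 8): P = [1, 2, 3] / [4, 5] / [6, 7] / [8];  Q = [1, 3, 4] / [2, 6] / [5, 7] / [8]
Final shape: (3, 2, 2, 1).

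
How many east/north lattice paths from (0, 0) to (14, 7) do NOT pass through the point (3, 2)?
Number of paths = 72600

Total paths from (0, 0) to (14, 7): C(21, 14) = 116280. Paths through (3, 2): (paths (0, 0) → (3, 2)) × (paths (3, 2) → (14, 7)) = C(5, 3) · C(16, 11) = 10 · 4368 = 43680. Avoidance count = 116280 − 43680 = 72600.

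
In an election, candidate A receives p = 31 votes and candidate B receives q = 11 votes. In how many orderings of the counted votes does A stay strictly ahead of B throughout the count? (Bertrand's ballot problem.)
Strict-lead orderings = 2038362560

Total orderings of the 42 votes with 31 for A: C(42, 31) = 4280561376. By the Bertrand ballot formula (Cycle Lemma / reflection principle), the number of orderings in which A is strictly ahead of B throughout is (p − q)/(p + q) · C(p + q, p) = (31 − 11)/(31 + 11) · 4280561376 = 2038362560.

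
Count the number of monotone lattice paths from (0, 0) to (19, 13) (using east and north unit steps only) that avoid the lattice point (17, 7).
Number of paths = 337682688

Total paths from (0, 0) to (19, 13): C(32, 19) = 347373600. Paths through (17, 7): (paths (0, 0) → (17, 7)) × (paths (17, 7) → (19, 13)) = C(24, 17) · C(8, 2) = 346104 · 28 = 9690912. Avoidance count = 347373600 − 9690912 = 337682688.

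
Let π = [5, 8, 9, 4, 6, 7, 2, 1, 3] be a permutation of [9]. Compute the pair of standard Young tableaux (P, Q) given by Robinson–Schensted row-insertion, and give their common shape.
P = [1, 3, 7] / [2, 6, 9] / [4, 8] / [5];  Q = [1, 2, 3] / [4, 5, 6] / [7, 9] / [8];  common shape = (3, 3, 2, 1)

Row-insert the values π_1, π_2, … into P one at a time, bumping the leftmost entry strictly greater than the inserted value down to the next row. The recording tableau Q records, in position (i, j), the step at which that cell was added to P.
  Insert 5 (step 1): P = [5];  Q = [1]
  Insert 8 (step 2): P = [5, 8];  Q = [1, 2]
  Insert 9 (step 3): P = [5, 8, 9];  Q = [1, 2, 3]
  Insert 4 (step 4): P = [4, 8, 9] / [5];  Q = [1, 2, 3] / [4]
  Insert 6 (step 5): P = [4, 6, 9] / [5, 8];  Q = [1, 2, 3] / [4, 5]
  Insert 7 (step 6): P = [4, 6, 7] / [5, 8, 9];  Q = [1, 2, 3] / [4, 5, 6]
  Insert 2 (step 7): P = [2, 6, 7] / [4, 8, 9] / [5];  Q = [1, 2, 3] / [4, 5, 6] / [7]
  Insert 1 (step 8): P = [1, 6, 7] / [2, 8, 9] / [4] / [5];  Q = [1, 2, 3] / [4, 5, 6] / [7] / [8]
  Insert 3 (step 9): P = [1, 3, 7] / [2, 6, 9] / [4, 8] / [5];  Q = [1, 2, 3] / [4, 5, 6] / [7, 9] / [8]
Final shape: (3, 3, 2, 1).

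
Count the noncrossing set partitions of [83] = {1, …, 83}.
C_83 = 68854441132780194707888052034668647142985206100

These noncrossing partitions are counted by the Catalan number C_n = (1/(n + 1)) · C(2n, n). For n = 83: C_83 = (1/84) · C(166, 83) = 5783773055153536355462596370912166360010757312400/84 = 68854441132780194707888052034668647142985206100.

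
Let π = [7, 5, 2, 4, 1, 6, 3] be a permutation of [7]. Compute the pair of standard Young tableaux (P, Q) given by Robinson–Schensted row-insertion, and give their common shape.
P = [1, 3, 6] / [2, 4] / [5] / [7];  Q = [1, 4, 6] / [2, 7] / [3] / [5];  common shape = (3, 2, 1, 1)

Row-insert the values π_1, π_2, … into P one at a time, bumping the leftmost entry strictly greater than the inserted value down to the next row. The recording tableau Q records, in position (i, j), the step at which that cell was added to P.
  Insert 7 (step 1): P = [7];  Q = [1]
  Insert 5 (step 2): P = [5] / [7];  Q = [1] / [2]
  Insert 2 (step 3): P = [2] / [5] / [7];  Q = [1] / [2] / [3]
  Insert 4 (step 4): P = [2, 4] / [5] / [7];  Q = [1, 4] / [2] / [3]
  Insert 1 (step 5): P = [1, 4] / [2] / [5] / [7];  Q = [1, 4] / [2] / [3] / [5]
  Insert 6 (step 6): P = [1, 4, 6] / [2] / [5] / [7];  Q = [1, 4, 6] / [2] / [3] / [5]
  Insert 3 (step 7): P = [1, 3, 6] / [2, 4] / [5] / [7];  Q = [1, 4, 6] / [2, 7] / [3] / [5]
Final shape: (3, 2, 1, 1).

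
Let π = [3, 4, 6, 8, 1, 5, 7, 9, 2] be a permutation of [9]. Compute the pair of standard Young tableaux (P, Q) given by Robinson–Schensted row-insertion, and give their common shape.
P = [1, 2, 5, 7, 9] / [3, 4, 8] / [6];  Q = [1, 2, 3, 4, 8] / [5, 6, 7] / [9];  common shape = (5, 3, 1)

Row-insert the values π_1, π_2, … into P one at a time, bumping the leftmost entry strictly greater than the inserted value down to the next row. The recording tableau Q records, in position (i, j), the step at which that cell was added to P.
  Insert 3 (step 1): P = [3];  Q = [1]
  Insert 4 (step 2): P = [3, 4];  Q = [1, 2]
  Insert 6 (step 3): P = [3, 4, 6];  Q = [1, 2, 3]
  Insert 8 (step 4): P = [3, 4, 6, 8];  Q = [1, 2, 3, 4]
  Insert 1 (step 5): P = [1, 4, 6, 8] / [3];  Q = [1, 2, 3, 4] / [5]
  Insert 5 (step 6): P = [1, 4, 5, 8] / [3, 6];  Q = [1, 2, 3, 4] / [5, 6]
  Insert 7 (step 7): P = [1, 4, 5, 7] / [3, 6, 8];  Q = [1, 2, 3, 4] / [5, 6, 7]
  Insert 9 (step 8): P = [1, 4, 5, 7, 9] / [3, 6, 8];  Q = [1, 2, 3, 4, 8] / [5, 6, 7]
  Insert 2 (step 9): P = [1, 2, 5, 7, 9] / [3, 4, 8] / [6];  Q = [1, 2, 3, 4, 8] / [5, 6, 7] / [9]
Final shape: (5, 3, 1).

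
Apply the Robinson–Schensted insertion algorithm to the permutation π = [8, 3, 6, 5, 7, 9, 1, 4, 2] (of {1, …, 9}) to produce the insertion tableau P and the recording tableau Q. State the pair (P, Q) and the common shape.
P = [1, 2, 7, 9] / [3, 4] / [5] / [6] / [8];  Q = [1, 3, 5, 6] / [2, 8] / [4] / [7] / [9];  common shape = (4, 2, 1, 1, 1)

Row-insert the values π_1, π_2, … into P one at a time, bumping the leftmost entry strictly greater than the inserted value down to the next row. The recording tableau Q records, in position (i, j), the step at which that cell was added to P.
  Insert 8 (step 1): P = [8];  Q = [1]
  Insert 3 (step 2): P = [3] / [8];  Q = [1] / [2]
  Insert 6 (step 3): P = [3, 6] / [8];  Q = [1, 3] / [2]
  Insert 5 (step 4): P = [3, 5] / [6] / [8];  Q = [1, 3] / [2] / [4]
  Insert 7 (step 5): P = [3, 5, 7] / [6] / [8];  Q = [1, 3, 5] / [2] / [4]
  Insert 9 (step 6): P = [3, 5, 7, 9] / [6] / [8];  Q = [1, 3, 5, 6] / [2] / [4]
  Insert 1 (step 7): P = [1, 5, 7, 9] / [3] / [6] / [8];  Q = [1, 3, 5, 6] / [2] / [4] / [7]
  Insert 4 (step 8): P = [1, 4, 7, 9] / [3, 5] / [6] / [8];  Q = [1, 3, 5, 6] / [2, 8] / [4] / [7]
  Insert 2 (step 9): P = [1, 2, 7, 9] / [3, 4] / [5] / [6] / [8];  Q = [1, 3, 5, 6] / [2, 8] / [4] / [7] / [9]
Final shape: (4, 2, 1, 1, 1).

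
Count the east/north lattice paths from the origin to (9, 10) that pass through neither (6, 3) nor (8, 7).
Number of paths = 61598

Inclusion–exclusion. Total paths: C(19, 9) = 92378. Through P₁: C(9, 6)·C(10, 3) = 10080. Through P₂: C(15, 8)·C(4, 1) = 25740. Since P₁ is strictly southwest of P₂, a monotone path through both must visit P₁ then P₂; paths through both = C(9, 6)·C(6, 2)·C(4, 1) = 5040. Avoid both = 92378 − 10080 − 25740 + 5040 = 61598.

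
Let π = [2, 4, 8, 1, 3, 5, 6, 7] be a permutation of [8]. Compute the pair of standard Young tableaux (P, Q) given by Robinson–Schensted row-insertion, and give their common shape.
P = [1, 3, 5, 6, 7] / [2, 4, 8];  Q = [1, 2, 3, 7, 8] / [4, 5, 6];  common shape = (5, 3)

Row-insert the values π_1, π_2, … into P one at a time, bumping the leftmost entry strictly greater than the inserted value down to the next row. The recording tableau Q records, in position (i, j), the step at which that cell was added to P.
  Insert 2 (step 1): P = [2];  Q = [1]
  Insert 4 (step 2): P = [2, 4];  Q = [1, 2]
  Insert 8 (step 3): P = [2, 4, 8];  Q = [1, 2, 3]
  Insert 1 (step 4): P = [1, 4, 8] / [2];  Q = [1, 2, 3] / [4]
  Insert 3 (step 5): P = [1, 3, 8] / [2, 4];  Q = [1, 2, 3] / [4, 5]
  Insert 5 (step 6): P = [1, 3, 5] / [2, 4, 8];  Q = [1, 2, 3] / [4, 5, 6]
  Insert 6 (step 7): P = [1, 3, 5, 6] / [2, 4, 8];  Q = [1, 2, 3, 7] / [4, 5, 6]
  Insert 7 (step 8): P = [1, 3, 5, 6, 7] / [2, 4, 8];  Q = [1, 2, 3, 7, 8] / [4, 5, 6]
Final shape: (5, 3).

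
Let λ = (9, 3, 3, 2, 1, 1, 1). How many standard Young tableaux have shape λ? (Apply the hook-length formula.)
# SYT of shape (9, 3, 3, 2, 1, 1, 1) = 56434560

Hook-length formula: f^λ = n! / Π hook(c), product over all cells c of the Young diagram. For λ = (9, 3, 3, 2, 1, 1, 1), n = 20 boxes. Hook lengths by row (left-to-right, top-to-bottom): [15, 11, 9, 6, 5, 4, 3, 2, 1]; [8, 4, 2]; [7, 3, 1]; [5, 1]; [3]; [2]; [1]. Product of hooks = 43110144000. So f^λ = 20! / 43110144000 = 2432902008176640000 / 43110144000 = 56434560.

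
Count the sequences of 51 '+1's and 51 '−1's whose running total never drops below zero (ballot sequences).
C_51 = 7684785670514316385230816156

These ballot sequences are counted by the Catalan number C_n = (1/(n + 1)) · C(2n, n). For n = 51: C_51 = (1/52) · C(102, 51) = 399608854866744452032002440112/52 = 7684785670514316385230816156.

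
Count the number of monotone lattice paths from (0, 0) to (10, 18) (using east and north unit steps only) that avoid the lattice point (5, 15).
Number of paths = 12254886

Total paths from (0, 0) to (10, 18): C(28, 10) = 13123110. Paths through (5, 15): (paths (0, 0) → (5, 15)) × (paths (5, 15) → (10, 18)) = C(20, 5) · C(8, 5) = 15504 · 56 = 868224. Avoidance count = 13123110 − 868224 = 12254886.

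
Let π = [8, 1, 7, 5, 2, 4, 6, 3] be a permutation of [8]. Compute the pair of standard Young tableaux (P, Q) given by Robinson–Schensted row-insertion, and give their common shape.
P = [1, 2, 3, 6] / [4] / [5] / [7] / [8];  Q = [1, 3, 6, 7] / [2] / [4] / [5] / [8];  common shape = (4, 1, 1, 1, 1)

Row-insert the values π_1, π_2, … into P one at a time, bumping the leftmost entry strictly greater than the inserted value down to the next row. The recording tableau Q records, in position (i, j), the step at which that cell was added to P.
  Insert 8 (step 1): P = [8];  Q = [1]
  Insert 1 (step 2): P = [1] / [8];  Q = [1] / [2]
  Insert 7 (step 3): P = [1, 7] / [8];  Q = [1, 3] / [2]
  Insert 5 (step 4): P = [1, 5] / [7] / [8];  Q = [1, 3] / [2] / [4]
  Insert 2 (step 5): P = [1, 2] / [5] / [7] / [8];  Q = [1, 3] / [2] / [4] / [5]
  Insert 4 (step 6): P = [1, 2, 4] / [5] / [7] / [8];  Q = [1, 3, 6] / [2] / [4] / [5]
  Insert 6 (step 7): P = [1, 2, 4, 6] / [5] / [7] / [8];  Q = [1, 3, 6, 7] / [2] / [4] / [5]
  Insert 3 (step 8): P = [1, 2, 3, 6] / [4] / [5] / [7] / [8];  Q = [1, 3, 6, 7] / [2] / [4] / [5] / [8]
Final shape: (4, 1, 1, 1, 1).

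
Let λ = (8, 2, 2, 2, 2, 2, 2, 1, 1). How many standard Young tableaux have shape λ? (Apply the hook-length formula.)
# SYT of shape (8, 2, 2, 2, 2, 2, 2, 1, 1) = 86178015

Hook-length formula: f^λ = n! / Π hook(c), product over all cells c of the Young diagram. For λ = (8, 2, 2, 2, 2, 2, 2, 1, 1), n = 22 boxes. Hook lengths by row (left-to-right, top-to-bottom): [16, 13, 6, 5, 4, 3, 2, 1]; [9, 6]; [8, 5]; [7, 4]; [6, 3]; [5, 2]; [4, 1]; [2]; [1]. Product of hooks = 13042778112000. So f^λ = 22! / 13042778112000 = 1124000727777607680000 / 13042778112000 = 86178015.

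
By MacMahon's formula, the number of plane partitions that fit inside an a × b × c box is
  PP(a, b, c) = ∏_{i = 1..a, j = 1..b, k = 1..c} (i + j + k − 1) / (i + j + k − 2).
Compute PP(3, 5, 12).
PP(3, 5, 12) = 4892876352

Evaluate the triple product over i = 1..3, j = 1..5, k = 1..12. The factors are (2/1) · (3/2) · (4/3) · (5/4) · (6/5) · (7/6) · (8/7) · (9/8) · … (180 factors total). The numerators and denominators telescope so the product is an integer; carrying out the multiplication exactly gives PP(3, 5, 12) = 4892876352.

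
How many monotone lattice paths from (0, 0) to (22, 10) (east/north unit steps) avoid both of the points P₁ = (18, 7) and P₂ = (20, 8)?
Number of paths = 37691710

Inclusion–exclusion. Total paths: C(32, 22) = 64512240. Through P₁: C(25, 18)·C(7, 4) = 16824500. Through P₂: C(28, 20)·C(4, 2) = 18648630. Since P₁ is strictly southwest of P₂, a monotone path through both must visit P₁ then P₂; paths through both = C(25, 18)·C(3, 2)·C(4, 2) = 8652600. Avoid both = 64512240 − 16824500 − 18648630 + 8652600 = 37691710.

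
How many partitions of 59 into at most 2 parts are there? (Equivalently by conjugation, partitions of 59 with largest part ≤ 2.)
p(59, parts ≤ 2) = 30

Use the recurrence p(n, m) = p(n, m−1) + p(n−m, m): either the largest part is < m (count p(n, m−1)) or the largest part is exactly m (remove one copy of m, count p(n−m, m)). With p(0, ·) = 1 this gives p(59, parts ≤ 2) = 30. (By conjugating Young diagrams, this also counts partitions of 59 into at most 2 parts.)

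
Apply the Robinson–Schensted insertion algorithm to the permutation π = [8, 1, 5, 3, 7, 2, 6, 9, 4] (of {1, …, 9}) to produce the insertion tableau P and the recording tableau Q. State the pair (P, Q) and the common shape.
P = [1, 2, 4, 9] / [3, 6] / [5, 7] / [8];  Q = [1, 3, 5, 8] / [2, 7] / [4, 9] / [6];  common shape = (4, 2, 2, 1)

Row-insert the values π_1, π_2, … into P one at a time, bumping the leftmost entry strictly greater than the inserted value down to the next row. The recording tableau Q records, in position (i, j), the step at which that cell was added to P.
  Insert 8 (step 1): P = [8];  Q = [1]
  Insert 1 (step 2): P = [1] / [8];  Q = [1] / [2]
  Insert 5 (step 3): P = [1, 5] / [8];  Q = [1, 3] / [2]
  Insert 3 (step 4): P = [1, 3] / [5] / [8];  Q = [1, 3] / [2] / [4]
  Insert 7 (step 5): P = [1, 3, 7] / [5] / [8];  Q = [1, 3, 5] / [2] / [4]
  Insert 2 (step 6): P = [1, 2, 7] / [3] / [5] / [8];  Q = [1, 3, 5] / [2] / [4] / [6]
  Insert 6 (step 7): P = [1, 2, 6] / [3, 7] / [5] / [8];  Q = [1, 3, 5] / [2, 7] / [4] / [6]
  Insert 9 (step 8): P = [1, 2, 6, 9] / [3, 7] / [5] / [8];  Q = [1, 3, 5, 8] / [2, 7] / [4] / [6]
  Insert 4 (step 9): P = [1, 2, 4, 9] / [3, 6] / [5, 7] / [8];  Q = [1, 3, 5, 8] / [2, 7] / [4, 9] / [6]
Final shape: (4, 2, 2, 1).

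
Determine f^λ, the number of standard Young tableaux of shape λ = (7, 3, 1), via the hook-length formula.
# SYT of shape (7, 3, 1) = 550

Hook-length formula: f^λ = n! / Π hook(c), product over all cells c of the Young diagram. For λ = (7, 3, 1), n = 11 boxes. Hook lengths by row (left-to-right, top-to-bottom): [9, 7, 6, 4, 3, 2, 1]; [4, 2, 1]; [1]. Product of hooks = 72576. So f^λ = 11! / 72576 = 39916800 / 72576 = 550.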